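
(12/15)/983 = 0.00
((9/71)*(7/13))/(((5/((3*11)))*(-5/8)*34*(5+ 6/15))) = -308/78455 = -0.00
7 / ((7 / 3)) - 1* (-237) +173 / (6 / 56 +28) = 193724 / 787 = 246.16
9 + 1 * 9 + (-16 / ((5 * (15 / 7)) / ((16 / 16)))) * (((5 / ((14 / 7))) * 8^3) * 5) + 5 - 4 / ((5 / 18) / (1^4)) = -143231 / 15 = -9548.73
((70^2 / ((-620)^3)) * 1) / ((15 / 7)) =-343 / 35749200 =-0.00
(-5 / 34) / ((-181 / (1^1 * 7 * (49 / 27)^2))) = 84035 / 4486266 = 0.02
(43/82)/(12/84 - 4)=-301/2214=-0.14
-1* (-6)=6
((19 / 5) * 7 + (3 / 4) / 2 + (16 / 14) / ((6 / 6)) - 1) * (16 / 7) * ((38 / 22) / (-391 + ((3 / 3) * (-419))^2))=48089 / 78680525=0.00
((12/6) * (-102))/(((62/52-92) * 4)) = 0.56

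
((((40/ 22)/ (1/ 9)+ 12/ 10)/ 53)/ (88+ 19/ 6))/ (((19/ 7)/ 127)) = 5152644/ 30295595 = 0.17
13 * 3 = 39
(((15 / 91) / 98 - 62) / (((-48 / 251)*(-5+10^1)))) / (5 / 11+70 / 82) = 62588946101 / 1262788800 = 49.56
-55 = -55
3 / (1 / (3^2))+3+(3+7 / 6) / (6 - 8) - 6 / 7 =2273 / 84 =27.06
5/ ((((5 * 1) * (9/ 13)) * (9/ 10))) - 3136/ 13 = -252326/ 1053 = -239.63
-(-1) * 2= 2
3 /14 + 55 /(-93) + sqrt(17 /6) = -491 /1302 + sqrt(102) /6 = 1.31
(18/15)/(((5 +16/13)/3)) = 26/45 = 0.58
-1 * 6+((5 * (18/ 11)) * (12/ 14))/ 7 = -2694/ 539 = -5.00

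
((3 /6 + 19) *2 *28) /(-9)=-364 /3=-121.33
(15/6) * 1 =5/2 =2.50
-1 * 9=-9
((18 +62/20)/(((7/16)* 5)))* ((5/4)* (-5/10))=-211/35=-6.03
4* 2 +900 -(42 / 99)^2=907.82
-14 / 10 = -7 / 5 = -1.40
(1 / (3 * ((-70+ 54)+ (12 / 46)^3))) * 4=-12167 / 145842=-0.08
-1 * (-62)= 62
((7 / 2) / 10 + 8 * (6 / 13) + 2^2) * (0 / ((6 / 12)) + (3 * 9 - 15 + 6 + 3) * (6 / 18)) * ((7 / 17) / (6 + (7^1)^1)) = 1.78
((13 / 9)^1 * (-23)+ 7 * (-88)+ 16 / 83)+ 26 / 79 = -38281753 / 59013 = -648.70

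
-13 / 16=-0.81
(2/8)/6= 0.04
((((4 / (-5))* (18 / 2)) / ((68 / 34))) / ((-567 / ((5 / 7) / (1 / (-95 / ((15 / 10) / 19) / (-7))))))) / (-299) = -7220 / 2769039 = -0.00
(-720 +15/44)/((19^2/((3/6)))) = -31665/31768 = -1.00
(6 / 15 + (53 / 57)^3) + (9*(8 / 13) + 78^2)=73317585283 / 12037545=6090.74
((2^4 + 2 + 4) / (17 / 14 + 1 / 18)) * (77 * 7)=373527 / 40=9338.18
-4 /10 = -2 /5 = -0.40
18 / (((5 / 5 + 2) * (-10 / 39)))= -117 / 5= -23.40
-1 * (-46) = 46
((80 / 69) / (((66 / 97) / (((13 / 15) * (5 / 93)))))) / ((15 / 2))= 20176 / 1905849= 0.01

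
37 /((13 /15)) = 555 /13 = 42.69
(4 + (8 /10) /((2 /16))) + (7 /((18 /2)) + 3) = 638 /45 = 14.18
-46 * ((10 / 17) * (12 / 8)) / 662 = -345 / 5627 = -0.06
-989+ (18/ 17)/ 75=-420319/ 425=-988.99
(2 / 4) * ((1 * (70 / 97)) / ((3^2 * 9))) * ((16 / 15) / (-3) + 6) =1778 / 70713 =0.03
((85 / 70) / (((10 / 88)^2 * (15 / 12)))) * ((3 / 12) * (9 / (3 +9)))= 12342 / 875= 14.11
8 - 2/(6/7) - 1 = 14/3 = 4.67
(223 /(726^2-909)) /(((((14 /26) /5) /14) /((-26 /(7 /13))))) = -9798620 /3683169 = -2.66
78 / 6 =13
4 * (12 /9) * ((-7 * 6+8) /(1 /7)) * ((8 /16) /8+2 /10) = -1666 /5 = -333.20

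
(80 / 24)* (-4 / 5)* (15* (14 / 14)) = -40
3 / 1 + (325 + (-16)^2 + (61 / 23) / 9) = 120949 / 207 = 584.29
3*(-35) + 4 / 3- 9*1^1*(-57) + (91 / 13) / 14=2459 / 6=409.83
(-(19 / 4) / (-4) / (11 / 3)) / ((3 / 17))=323 / 176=1.84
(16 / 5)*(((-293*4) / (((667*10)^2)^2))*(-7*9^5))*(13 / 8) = 1574423487 / 1237038889506250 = 0.00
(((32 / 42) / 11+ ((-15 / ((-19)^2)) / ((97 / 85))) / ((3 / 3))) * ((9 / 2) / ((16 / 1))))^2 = 635593212081 / 7444564196844544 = 0.00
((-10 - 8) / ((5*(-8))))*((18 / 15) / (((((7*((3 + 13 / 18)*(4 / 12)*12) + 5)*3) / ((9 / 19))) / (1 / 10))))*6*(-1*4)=-4374 / 2334625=-0.00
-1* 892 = -892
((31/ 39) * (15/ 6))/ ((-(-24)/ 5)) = 775/ 1872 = 0.41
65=65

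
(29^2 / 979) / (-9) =-841 / 8811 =-0.10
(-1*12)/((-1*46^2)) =3/529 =0.01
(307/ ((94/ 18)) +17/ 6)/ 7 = 17377/ 1974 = 8.80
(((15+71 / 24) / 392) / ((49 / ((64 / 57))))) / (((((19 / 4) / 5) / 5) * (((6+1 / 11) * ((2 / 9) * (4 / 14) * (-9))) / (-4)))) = 474100 / 74665269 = 0.01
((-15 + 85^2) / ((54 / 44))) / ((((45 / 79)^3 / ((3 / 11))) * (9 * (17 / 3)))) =1421924476 / 8365275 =169.98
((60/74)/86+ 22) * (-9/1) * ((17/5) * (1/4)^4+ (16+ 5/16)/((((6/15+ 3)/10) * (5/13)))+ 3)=-876115570257/34620160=-25306.51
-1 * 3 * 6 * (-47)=846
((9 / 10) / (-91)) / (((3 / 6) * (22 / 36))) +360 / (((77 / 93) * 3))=144.90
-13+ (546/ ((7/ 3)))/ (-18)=-26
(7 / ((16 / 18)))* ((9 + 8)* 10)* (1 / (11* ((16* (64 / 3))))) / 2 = 16065 / 90112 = 0.18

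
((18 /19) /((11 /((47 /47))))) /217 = 18 /45353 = 0.00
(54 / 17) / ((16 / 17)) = 27 / 8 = 3.38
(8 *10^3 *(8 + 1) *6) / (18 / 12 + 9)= 288000 / 7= 41142.86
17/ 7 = 2.43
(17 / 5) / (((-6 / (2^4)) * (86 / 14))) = -952 / 645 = -1.48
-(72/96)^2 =-9/16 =-0.56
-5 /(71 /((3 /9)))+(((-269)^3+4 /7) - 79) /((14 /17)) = -246692053121 /10437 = -23636299.04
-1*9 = -9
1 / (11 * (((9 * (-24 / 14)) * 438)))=-7 / 520344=-0.00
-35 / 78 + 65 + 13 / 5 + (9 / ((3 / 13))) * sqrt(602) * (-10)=26189 / 390 - 390 * sqrt(602)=-9501.77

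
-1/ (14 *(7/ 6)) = -3/ 49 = -0.06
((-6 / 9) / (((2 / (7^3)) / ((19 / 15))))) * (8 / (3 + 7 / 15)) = -13034 / 39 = -334.21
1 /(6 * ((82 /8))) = 2 /123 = 0.02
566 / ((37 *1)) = 566 / 37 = 15.30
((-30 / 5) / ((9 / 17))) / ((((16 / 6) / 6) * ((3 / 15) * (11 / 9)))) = -2295 / 22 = -104.32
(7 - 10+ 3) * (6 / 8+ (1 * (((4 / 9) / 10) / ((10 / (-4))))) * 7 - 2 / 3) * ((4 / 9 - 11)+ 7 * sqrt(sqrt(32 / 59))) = 0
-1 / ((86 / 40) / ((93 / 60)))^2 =-961 / 1849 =-0.52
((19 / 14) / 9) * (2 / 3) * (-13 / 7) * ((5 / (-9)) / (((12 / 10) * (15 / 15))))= 6175 / 71442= 0.09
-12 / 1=-12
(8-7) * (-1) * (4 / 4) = -1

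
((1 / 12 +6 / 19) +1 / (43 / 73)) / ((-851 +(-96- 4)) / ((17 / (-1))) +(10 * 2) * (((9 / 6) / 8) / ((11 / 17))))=3844159 / 113184729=0.03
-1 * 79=-79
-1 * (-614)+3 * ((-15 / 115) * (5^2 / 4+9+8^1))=55651 / 92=604.90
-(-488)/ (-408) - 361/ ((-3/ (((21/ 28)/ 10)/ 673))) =-1623709/ 1372920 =-1.18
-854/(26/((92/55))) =-39284/715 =-54.94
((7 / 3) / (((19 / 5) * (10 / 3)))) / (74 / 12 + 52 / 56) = 147 / 5662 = 0.03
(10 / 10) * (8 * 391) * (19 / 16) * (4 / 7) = 14858 / 7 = 2122.57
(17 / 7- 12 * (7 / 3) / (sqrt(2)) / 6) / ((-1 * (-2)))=17 / 14- 7 * sqrt(2) / 6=-0.44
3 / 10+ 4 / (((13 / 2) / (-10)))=-761 / 130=-5.85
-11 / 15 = -0.73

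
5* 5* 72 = 1800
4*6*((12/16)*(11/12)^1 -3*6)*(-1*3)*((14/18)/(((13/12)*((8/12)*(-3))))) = -5817/13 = -447.46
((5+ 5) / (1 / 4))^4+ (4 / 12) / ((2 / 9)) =5120003 / 2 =2560001.50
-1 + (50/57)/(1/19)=47/3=15.67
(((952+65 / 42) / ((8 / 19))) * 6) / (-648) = -760931 / 36288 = -20.97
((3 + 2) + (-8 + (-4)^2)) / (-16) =-13 / 16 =-0.81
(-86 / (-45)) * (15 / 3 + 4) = 17.20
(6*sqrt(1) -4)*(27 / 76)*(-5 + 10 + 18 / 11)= 1971 / 418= 4.72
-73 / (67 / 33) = -2409 / 67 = -35.96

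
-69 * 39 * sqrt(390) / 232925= -2691 * sqrt(390) / 232925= -0.23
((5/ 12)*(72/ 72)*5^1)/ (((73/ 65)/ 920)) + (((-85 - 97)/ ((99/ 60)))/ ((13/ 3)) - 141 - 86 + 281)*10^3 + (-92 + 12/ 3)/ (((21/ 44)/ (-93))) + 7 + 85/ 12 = 3198141301/ 67452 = 47413.59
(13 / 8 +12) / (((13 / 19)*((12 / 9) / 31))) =192603 / 416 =462.99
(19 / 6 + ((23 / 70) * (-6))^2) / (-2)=-51841 / 14700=-3.53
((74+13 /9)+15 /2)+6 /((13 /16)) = 21137 /234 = 90.33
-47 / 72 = -0.65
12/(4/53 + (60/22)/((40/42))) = 13992/3427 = 4.08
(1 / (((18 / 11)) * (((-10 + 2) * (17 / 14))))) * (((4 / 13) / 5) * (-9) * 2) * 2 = 154 / 1105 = 0.14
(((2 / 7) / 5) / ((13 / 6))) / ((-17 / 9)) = -108 / 7735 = -0.01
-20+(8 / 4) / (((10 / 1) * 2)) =-199 / 10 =-19.90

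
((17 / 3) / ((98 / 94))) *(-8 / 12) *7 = -1598 / 63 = -25.37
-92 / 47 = -1.96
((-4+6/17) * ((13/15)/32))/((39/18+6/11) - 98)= 0.00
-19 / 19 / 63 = -1 / 63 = -0.02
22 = 22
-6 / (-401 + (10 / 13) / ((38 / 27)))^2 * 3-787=-3849840752345 / 4891791872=-787.00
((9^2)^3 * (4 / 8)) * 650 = 172718325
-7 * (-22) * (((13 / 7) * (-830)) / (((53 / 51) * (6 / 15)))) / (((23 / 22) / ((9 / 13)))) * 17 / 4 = -1959138225 / 1219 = -1607168.36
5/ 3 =1.67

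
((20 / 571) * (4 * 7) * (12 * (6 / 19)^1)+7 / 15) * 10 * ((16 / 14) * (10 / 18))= 7779920 / 292923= 26.56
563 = 563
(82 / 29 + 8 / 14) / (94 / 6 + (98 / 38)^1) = 3933 / 21112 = 0.19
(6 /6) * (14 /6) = 7 /3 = 2.33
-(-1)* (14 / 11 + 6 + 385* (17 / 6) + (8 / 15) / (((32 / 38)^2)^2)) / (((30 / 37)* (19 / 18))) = 54971696647 / 42803200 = 1284.29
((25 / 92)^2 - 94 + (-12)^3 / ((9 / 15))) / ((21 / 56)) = -7930.47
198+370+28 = 596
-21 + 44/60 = -304/15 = -20.27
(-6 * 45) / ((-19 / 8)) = 2160 / 19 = 113.68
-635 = -635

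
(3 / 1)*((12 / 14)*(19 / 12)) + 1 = 71 / 14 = 5.07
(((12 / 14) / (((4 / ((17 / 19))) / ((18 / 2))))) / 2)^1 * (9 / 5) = 4131 / 2660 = 1.55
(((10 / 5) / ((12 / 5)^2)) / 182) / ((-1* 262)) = -25 / 3433248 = -0.00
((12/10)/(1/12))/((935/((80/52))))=288/12155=0.02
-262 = -262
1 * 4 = 4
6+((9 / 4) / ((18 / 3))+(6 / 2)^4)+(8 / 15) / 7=73459 / 840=87.45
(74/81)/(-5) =-74/405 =-0.18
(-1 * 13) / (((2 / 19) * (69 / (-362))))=44707 / 69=647.93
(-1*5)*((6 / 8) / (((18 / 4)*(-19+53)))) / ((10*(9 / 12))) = -1 / 306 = -0.00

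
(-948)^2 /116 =224676 /29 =7747.45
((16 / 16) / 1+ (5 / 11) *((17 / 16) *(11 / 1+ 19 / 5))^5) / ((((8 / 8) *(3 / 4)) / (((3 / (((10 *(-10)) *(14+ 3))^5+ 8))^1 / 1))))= -10939858670461 / 88851495822222172160000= -0.00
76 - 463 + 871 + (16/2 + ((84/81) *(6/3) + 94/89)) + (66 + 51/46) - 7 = 61375003/110538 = 555.24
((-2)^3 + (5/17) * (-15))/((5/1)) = -211/85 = -2.48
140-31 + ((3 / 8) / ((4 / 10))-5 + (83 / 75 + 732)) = 838.04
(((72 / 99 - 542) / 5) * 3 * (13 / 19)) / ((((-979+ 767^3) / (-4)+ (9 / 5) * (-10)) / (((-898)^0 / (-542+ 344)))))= -38701 / 3890052457665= -0.00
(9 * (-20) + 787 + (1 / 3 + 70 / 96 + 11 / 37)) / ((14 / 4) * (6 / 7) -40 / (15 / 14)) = -17.72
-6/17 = -0.35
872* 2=1744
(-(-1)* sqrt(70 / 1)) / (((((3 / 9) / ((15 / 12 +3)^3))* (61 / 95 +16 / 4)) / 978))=405939.15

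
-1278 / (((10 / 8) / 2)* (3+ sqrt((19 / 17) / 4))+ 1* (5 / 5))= -15990336 / 35497+ 102240* sqrt(323) / 35497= -398.71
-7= -7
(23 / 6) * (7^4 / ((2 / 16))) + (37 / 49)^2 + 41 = 530661122 / 7203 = 73672.24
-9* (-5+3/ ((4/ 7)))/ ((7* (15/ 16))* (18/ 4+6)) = -8/ 245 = -0.03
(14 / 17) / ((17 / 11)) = 154 / 289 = 0.53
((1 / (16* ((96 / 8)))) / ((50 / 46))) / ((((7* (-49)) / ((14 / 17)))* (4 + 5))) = -23 / 17992800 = -0.00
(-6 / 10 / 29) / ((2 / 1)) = -3 / 290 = -0.01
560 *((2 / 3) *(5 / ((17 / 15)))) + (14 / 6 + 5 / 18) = 504799 / 306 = 1649.67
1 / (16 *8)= 1 / 128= 0.01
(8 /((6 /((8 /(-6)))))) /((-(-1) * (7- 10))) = 16 /27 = 0.59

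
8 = 8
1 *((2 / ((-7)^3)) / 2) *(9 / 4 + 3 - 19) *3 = 165 / 1372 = 0.12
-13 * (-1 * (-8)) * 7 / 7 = -104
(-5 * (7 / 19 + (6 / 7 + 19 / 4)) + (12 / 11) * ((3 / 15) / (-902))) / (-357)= 394278667 / 4711064820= 0.08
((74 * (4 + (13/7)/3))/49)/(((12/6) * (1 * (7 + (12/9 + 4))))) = 0.28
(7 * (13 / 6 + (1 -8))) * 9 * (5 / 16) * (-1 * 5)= 475.78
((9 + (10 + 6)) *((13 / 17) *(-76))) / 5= -4940 / 17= -290.59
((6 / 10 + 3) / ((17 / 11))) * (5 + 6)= 2178 / 85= 25.62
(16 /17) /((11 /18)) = 288 /187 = 1.54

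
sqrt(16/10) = 2 * sqrt(10)/5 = 1.26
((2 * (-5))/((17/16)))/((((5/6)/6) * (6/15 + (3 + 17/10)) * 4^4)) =-15/289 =-0.05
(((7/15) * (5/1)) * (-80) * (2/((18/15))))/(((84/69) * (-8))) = 575/18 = 31.94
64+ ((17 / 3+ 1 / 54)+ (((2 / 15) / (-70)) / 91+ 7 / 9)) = 60594607 / 859950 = 70.46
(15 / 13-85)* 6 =-6540 / 13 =-503.08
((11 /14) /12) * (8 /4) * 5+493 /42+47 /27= 10685 /756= 14.13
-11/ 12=-0.92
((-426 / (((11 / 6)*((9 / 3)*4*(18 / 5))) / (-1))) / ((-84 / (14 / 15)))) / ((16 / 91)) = -6461 / 19008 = -0.34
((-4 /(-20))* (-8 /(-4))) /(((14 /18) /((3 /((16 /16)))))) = 54 /35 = 1.54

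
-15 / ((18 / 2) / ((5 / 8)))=-25 / 24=-1.04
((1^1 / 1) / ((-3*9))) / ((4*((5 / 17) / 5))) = -0.16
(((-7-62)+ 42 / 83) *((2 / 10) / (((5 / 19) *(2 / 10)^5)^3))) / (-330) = 126931689453125 / 1826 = 69513521058.67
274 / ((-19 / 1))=-274 / 19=-14.42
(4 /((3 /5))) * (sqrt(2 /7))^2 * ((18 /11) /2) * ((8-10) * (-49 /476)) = 60 /187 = 0.32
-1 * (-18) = 18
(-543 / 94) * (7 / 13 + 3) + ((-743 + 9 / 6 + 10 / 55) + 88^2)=93855291 / 13442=6982.24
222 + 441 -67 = 596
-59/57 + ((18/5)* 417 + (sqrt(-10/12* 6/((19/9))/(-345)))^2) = 9833626/6555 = 1500.17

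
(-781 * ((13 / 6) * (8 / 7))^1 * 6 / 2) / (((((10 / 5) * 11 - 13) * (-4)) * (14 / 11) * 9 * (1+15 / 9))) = 111683 / 21168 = 5.28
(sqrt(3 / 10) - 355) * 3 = -1065 + 3 * sqrt(30) / 10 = -1063.36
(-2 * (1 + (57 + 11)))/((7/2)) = -276/7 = -39.43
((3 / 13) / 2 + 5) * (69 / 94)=9177 / 2444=3.75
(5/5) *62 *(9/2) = 279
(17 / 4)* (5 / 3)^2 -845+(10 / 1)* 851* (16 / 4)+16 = 33222.81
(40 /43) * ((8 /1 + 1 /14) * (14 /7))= 4520 /301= 15.02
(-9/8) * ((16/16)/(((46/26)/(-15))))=1755/184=9.54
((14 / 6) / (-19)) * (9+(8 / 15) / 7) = -953 / 855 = -1.11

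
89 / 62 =1.44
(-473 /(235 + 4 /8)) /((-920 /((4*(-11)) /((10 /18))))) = -15609 /90275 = -0.17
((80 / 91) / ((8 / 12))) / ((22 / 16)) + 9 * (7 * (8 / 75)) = 192168 / 25025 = 7.68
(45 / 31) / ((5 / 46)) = 414 / 31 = 13.35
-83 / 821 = -0.10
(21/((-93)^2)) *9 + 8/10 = 3949/4805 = 0.82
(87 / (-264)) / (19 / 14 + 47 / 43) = -8729 / 64900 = -0.13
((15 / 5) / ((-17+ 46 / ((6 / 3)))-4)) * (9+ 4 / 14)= 195 / 14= 13.93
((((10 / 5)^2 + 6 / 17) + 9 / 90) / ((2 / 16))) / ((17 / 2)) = 6056 / 1445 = 4.19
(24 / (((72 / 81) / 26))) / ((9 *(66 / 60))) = 780 / 11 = 70.91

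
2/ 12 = 1/ 6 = 0.17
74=74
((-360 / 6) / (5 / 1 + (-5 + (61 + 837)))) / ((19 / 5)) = -150 / 8531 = -0.02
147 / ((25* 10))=147 / 250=0.59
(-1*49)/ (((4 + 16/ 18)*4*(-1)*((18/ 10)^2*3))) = 1225/ 4752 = 0.26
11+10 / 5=13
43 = 43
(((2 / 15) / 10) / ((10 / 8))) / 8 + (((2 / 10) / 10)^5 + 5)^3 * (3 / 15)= 11444702170410156264062500003 / 457763671875000000000000000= 25.00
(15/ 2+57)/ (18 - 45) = -43/ 18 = -2.39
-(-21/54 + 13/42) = 5/63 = 0.08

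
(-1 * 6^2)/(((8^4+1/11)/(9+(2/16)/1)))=-2409/30038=-0.08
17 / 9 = 1.89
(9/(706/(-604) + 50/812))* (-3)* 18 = 2482893/5657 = 438.91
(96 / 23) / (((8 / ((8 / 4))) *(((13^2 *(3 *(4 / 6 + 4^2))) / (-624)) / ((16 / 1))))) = -9216 / 7475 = -1.23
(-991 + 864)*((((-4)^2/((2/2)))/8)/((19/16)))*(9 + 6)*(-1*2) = 121920/19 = 6416.84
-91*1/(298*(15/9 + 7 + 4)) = -273/11324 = -0.02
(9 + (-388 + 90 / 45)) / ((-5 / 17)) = 6409 / 5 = 1281.80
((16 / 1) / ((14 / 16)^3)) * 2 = 16384 / 343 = 47.77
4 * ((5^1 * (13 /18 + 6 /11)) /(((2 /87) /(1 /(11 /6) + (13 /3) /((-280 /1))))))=35645263 /60984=584.50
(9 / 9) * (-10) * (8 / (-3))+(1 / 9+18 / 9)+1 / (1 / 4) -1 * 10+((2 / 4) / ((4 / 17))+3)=2009 / 72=27.90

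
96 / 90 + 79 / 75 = 53 / 25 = 2.12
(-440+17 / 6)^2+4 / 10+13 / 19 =653615963 / 3420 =191115.78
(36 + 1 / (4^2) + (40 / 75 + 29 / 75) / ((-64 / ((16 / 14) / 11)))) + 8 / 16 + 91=3928879 / 30800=127.56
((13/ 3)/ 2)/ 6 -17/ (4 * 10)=-23/ 360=-0.06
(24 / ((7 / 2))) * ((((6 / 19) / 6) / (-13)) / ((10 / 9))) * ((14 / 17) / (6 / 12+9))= -864 / 398905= -0.00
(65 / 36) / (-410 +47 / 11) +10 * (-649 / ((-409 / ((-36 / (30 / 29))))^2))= -6314568939239 / 134383518540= -46.99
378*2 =756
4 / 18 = 2 / 9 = 0.22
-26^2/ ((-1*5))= 676/ 5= 135.20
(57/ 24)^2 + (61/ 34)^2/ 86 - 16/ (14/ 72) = -426497523/ 5567296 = -76.61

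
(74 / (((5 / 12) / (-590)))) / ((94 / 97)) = -5082024 / 47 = -108128.17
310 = 310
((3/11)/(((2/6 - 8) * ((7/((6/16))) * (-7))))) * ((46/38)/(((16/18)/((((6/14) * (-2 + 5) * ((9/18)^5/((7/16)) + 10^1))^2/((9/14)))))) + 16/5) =5045216409/51706399360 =0.10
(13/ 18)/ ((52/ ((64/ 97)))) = 8/ 873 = 0.01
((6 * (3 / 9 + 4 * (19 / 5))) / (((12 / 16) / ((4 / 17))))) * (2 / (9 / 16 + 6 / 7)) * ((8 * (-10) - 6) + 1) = -3501.35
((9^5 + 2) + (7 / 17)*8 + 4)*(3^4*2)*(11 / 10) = 894555981 / 85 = 10524188.01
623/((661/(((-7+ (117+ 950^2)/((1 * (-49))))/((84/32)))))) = -642907520/97167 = -6616.52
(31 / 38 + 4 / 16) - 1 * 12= -831 / 76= -10.93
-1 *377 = -377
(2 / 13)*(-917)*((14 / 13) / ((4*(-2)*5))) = 6419 / 1690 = 3.80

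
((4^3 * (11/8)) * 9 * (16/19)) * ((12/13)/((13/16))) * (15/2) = 18247680/3211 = 5682.87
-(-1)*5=5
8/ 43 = 0.19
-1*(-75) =75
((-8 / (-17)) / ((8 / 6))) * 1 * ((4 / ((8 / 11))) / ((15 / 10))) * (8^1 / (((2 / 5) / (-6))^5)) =-133650000 / 17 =-7861764.71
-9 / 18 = -1 / 2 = -0.50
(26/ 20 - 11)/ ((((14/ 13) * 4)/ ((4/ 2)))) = -1261/ 280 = -4.50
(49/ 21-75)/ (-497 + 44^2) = -218/ 4317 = -0.05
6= 6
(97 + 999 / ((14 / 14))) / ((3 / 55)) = 60280 / 3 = 20093.33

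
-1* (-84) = 84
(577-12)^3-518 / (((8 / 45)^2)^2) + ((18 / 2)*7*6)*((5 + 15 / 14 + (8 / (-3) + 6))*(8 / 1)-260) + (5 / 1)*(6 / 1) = 179773730.10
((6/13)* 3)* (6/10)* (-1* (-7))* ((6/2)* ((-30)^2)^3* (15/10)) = 248005800000/13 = 19077369230.77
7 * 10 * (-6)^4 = 90720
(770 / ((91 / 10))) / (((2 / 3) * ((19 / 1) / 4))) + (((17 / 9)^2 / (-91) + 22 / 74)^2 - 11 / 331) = 12514888942508455 / 467775923950881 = 26.75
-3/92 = -0.03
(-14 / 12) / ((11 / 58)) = -203 / 33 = -6.15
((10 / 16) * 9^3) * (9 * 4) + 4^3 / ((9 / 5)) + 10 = 296065 / 18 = 16448.06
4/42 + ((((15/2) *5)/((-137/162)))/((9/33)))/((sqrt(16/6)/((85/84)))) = 2/21 - 631125 *sqrt(6)/15344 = -100.66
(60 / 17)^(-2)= 289 / 3600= 0.08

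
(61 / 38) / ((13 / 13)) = 61 / 38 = 1.61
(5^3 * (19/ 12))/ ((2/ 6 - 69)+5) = -2375/ 764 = -3.11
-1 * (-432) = 432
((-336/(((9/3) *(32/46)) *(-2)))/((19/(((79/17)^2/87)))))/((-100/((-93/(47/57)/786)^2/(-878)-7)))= 187284727626202661/2544037461322299840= 0.07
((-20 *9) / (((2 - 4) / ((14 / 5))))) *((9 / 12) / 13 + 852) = 2791341 / 13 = 214718.54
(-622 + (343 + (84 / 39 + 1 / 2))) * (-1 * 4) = 14370 / 13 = 1105.38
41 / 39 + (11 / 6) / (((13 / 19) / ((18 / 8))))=2209 / 312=7.08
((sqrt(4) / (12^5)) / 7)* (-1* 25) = -25 / 870912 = -0.00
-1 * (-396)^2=-156816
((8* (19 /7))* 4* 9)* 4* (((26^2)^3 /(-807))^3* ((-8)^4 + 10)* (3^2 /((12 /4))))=-294376257119217390884860242952192 /136255763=-2160468303415668303768261.00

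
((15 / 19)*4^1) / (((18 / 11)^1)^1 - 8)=-66 / 133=-0.50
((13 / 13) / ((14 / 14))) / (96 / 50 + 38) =25 / 998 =0.03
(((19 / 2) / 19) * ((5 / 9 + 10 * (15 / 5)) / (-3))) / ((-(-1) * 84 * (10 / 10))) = -275 / 4536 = -0.06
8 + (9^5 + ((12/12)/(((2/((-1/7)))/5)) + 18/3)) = 826877/14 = 59062.64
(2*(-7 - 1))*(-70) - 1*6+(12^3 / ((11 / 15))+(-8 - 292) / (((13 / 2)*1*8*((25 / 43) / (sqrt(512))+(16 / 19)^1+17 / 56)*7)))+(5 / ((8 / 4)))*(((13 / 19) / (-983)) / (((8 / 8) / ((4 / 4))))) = 3259830000*sqrt(2) / 285600633331+407168011955239977811 / 117351586631907914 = 3469.66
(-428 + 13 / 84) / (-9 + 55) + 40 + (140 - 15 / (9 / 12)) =582301 / 3864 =150.70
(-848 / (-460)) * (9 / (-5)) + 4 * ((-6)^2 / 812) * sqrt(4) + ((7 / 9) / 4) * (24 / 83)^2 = -2369997236 / 804118525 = -2.95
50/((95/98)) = 980/19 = 51.58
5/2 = 2.50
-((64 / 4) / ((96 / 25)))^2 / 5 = -125 / 36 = -3.47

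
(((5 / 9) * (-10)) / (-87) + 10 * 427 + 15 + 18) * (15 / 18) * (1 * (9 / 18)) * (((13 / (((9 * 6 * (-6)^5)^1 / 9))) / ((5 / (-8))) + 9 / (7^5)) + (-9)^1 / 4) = -3713730101766361 / 920981111904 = -4032.36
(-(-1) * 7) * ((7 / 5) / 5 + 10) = 1799 / 25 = 71.96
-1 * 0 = 0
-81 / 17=-4.76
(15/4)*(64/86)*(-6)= -720/43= -16.74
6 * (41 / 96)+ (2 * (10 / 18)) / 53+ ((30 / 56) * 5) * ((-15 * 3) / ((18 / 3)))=-935231 / 53424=-17.51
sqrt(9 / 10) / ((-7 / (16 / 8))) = -3 * sqrt(10) / 35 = -0.27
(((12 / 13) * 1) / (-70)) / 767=-6 / 348985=-0.00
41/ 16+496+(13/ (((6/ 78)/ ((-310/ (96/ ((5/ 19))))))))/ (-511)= 498.84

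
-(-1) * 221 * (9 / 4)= 1989 / 4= 497.25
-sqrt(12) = -2 * sqrt(3) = -3.46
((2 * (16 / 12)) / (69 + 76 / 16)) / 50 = 16 / 22125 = 0.00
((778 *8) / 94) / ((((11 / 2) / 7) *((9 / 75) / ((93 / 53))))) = 33765200 / 27401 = 1232.26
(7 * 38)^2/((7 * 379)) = 10108/379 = 26.67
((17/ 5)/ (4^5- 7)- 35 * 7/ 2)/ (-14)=1245791/ 142380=8.75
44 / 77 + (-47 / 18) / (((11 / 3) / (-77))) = 2327 / 42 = 55.40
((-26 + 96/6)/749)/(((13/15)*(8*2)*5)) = -15/77896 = -0.00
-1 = -1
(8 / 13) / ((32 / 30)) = 15 / 26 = 0.58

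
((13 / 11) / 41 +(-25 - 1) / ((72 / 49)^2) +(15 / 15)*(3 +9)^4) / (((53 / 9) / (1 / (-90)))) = -4845234949 / 123913152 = -39.10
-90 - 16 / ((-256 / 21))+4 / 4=-1403 / 16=-87.69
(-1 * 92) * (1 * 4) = -368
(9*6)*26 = 1404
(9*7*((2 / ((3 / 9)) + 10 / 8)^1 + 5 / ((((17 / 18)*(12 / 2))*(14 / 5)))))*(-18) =-8578.85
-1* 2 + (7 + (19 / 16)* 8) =14.50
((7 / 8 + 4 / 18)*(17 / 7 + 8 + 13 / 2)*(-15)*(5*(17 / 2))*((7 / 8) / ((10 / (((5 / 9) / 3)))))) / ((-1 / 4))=2652425 / 3456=767.48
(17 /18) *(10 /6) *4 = 170 /27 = 6.30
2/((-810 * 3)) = -1/1215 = -0.00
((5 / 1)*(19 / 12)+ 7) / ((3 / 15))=74.58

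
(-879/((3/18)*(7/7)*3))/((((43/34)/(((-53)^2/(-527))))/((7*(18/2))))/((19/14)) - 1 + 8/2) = -422217981/719842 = -586.54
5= 5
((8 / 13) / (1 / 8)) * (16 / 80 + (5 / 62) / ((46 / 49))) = 65232 / 46345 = 1.41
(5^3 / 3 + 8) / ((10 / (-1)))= -149 / 30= -4.97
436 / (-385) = -436 / 385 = -1.13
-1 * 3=-3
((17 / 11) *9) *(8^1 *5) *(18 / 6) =18360 / 11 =1669.09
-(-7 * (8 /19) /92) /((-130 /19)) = -7 /1495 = -0.00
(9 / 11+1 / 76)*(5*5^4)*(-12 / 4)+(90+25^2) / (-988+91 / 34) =-16792328945 / 2154372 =-7794.54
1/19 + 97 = 1844/19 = 97.05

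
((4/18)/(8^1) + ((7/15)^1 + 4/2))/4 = 449/720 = 0.62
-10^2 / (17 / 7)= -700 / 17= -41.18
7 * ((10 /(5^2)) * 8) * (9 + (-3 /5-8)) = 224 /25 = 8.96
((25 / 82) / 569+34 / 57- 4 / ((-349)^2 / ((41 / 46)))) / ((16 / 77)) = 342486217584203 / 119206420432608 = 2.87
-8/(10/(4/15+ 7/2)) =-226/75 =-3.01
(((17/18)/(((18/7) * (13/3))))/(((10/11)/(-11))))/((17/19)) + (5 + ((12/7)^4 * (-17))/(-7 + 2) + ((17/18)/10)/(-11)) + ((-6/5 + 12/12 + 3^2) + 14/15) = 15923448523/370810440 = 42.94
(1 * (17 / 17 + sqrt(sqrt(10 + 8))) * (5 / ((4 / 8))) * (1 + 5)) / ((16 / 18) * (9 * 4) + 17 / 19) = 228 / 125 + 228 * 2^(1 / 4) * sqrt(3) / 125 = 5.58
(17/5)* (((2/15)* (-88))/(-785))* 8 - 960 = -56496064/58875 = -959.59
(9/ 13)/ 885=3/ 3835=0.00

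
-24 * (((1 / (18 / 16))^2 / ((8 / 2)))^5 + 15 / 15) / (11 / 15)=-32.74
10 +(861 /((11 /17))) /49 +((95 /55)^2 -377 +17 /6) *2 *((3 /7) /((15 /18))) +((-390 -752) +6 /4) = -12579073 /8470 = -1485.13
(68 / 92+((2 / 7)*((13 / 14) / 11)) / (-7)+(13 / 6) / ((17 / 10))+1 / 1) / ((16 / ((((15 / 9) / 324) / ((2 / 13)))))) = 432974945 / 68828937408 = 0.01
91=91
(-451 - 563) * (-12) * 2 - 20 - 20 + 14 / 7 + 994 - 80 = 25212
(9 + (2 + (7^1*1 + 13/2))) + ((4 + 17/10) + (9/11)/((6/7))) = 3427/110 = 31.15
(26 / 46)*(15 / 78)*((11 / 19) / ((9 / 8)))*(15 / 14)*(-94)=-51700 / 9177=-5.63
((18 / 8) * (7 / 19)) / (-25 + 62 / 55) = -0.03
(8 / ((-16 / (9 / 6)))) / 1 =-3 / 4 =-0.75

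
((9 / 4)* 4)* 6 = 54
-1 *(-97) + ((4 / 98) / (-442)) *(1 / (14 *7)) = 102940473 / 1061242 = 97.00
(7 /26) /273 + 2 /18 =341 /3042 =0.11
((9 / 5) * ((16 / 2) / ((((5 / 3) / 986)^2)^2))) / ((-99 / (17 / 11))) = -10411938327574656 / 378125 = -27535704667.97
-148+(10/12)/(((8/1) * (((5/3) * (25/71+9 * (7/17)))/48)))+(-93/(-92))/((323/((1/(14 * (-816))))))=-40809661351631/277125235072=-147.26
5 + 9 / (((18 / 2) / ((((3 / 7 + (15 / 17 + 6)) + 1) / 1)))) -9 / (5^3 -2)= 64587 / 4879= 13.24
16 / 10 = 8 / 5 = 1.60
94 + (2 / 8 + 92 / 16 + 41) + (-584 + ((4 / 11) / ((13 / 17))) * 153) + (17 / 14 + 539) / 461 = -340625521 / 922922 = -369.07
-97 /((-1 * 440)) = 97 /440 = 0.22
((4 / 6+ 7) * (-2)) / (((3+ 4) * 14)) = -23 / 147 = -0.16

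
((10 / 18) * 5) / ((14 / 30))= 125 / 21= 5.95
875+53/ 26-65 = 21113/ 26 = 812.04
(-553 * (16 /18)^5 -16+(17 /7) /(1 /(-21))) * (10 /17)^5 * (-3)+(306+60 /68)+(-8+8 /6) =10597840093391 /27947045331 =379.21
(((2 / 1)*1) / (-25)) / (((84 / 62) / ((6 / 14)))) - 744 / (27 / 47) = -14278879 / 11025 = -1295.14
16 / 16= 1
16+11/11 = 17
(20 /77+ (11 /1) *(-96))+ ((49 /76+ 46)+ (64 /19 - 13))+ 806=-1244879 /5852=-212.73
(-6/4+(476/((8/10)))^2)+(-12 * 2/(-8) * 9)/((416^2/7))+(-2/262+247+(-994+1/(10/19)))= 40044699406227/113351680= 353278.39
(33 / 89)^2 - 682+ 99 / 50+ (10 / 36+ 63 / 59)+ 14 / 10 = -71201812903 / 105151275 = -677.14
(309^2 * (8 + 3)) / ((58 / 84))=44112222 / 29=1521111.10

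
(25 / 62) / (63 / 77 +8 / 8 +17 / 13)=3575 / 27714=0.13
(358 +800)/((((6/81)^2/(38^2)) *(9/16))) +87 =541777335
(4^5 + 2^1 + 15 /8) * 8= 8223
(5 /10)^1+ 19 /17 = 55 /34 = 1.62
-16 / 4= -4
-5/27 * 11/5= -11/27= -0.41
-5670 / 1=-5670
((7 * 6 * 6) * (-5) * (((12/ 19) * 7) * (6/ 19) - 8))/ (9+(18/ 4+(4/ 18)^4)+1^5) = 39416388480/ 68698661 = 573.76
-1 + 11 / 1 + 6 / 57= 192 / 19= 10.11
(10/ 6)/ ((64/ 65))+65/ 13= 1285/ 192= 6.69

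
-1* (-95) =95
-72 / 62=-36 / 31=-1.16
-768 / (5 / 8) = -1228.80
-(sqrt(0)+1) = -1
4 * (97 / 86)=194 / 43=4.51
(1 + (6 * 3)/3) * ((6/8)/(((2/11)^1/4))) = 231/2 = 115.50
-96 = -96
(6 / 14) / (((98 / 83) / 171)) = 42579 / 686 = 62.07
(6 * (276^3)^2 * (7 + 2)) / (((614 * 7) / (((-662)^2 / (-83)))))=-5230391957316745740288 / 178367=-29323764806924743.59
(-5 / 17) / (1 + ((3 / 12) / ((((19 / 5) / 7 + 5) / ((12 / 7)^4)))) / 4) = -166355 / 620687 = -0.27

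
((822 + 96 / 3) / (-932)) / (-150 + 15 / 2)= 427 / 66405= 0.01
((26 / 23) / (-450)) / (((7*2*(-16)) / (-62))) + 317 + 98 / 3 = 202666397 / 579600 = 349.67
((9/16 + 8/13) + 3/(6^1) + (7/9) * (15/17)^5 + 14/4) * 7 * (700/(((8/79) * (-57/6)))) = -159875782835475/5611274864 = -28491.88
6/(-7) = -6/7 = -0.86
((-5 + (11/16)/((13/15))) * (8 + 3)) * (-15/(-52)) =-144375/10816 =-13.35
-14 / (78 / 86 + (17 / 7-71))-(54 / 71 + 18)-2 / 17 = -458996164 / 24582969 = -18.67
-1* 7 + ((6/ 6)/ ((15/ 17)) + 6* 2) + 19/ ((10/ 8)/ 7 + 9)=31624/ 3855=8.20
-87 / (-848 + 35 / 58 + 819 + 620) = -0.15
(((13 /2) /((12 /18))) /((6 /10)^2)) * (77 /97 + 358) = 3770325 /388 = 9717.33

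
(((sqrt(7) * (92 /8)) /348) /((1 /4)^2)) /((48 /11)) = 253 * sqrt(7) /2088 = 0.32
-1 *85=-85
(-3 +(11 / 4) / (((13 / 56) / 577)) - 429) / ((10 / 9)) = 374589 / 65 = 5762.91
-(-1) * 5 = 5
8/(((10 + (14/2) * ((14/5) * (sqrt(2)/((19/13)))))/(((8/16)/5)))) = -18050/585913 + 24206 * sqrt(2)/585913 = 0.03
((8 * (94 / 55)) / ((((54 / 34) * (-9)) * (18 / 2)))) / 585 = -12784 / 70366725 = -0.00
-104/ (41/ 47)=-4888/ 41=-119.22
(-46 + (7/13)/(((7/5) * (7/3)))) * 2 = -8342/91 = -91.67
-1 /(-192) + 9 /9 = 193 /192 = 1.01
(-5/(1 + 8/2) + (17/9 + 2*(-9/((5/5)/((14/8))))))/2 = -551/36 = -15.31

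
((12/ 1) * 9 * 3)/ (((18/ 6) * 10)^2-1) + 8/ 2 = 3920/ 899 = 4.36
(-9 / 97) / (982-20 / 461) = -461 / 4878906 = -0.00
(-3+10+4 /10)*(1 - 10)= -333 /5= -66.60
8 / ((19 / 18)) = 144 / 19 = 7.58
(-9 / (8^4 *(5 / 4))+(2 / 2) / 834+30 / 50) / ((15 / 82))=52473071 / 16012800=3.28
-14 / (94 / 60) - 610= -29090 / 47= -618.94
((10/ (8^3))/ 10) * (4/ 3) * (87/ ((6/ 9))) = 87/ 256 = 0.34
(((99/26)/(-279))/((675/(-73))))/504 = 803/274201200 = 0.00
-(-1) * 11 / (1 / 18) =198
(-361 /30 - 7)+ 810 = 23729 /30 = 790.97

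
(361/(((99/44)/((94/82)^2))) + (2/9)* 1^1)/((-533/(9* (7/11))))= -2.27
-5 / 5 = -1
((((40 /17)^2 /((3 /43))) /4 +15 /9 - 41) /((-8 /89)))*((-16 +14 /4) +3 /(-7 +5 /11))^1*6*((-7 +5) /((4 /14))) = 545802201 /4624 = 118036.81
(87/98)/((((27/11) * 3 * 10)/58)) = 9251/13230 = 0.70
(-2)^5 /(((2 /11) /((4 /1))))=-704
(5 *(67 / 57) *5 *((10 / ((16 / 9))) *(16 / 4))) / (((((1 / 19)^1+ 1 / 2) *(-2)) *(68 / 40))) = -41875 / 119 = -351.89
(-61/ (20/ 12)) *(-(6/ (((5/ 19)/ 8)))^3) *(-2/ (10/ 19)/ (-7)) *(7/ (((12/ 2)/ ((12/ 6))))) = 879160061952/ 3125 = 281331219.82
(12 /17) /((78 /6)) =12 /221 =0.05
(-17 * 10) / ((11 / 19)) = -3230 / 11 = -293.64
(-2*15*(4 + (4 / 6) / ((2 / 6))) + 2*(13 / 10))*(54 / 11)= -47898 / 55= -870.87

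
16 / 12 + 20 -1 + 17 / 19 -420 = -22730 / 57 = -398.77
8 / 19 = 0.42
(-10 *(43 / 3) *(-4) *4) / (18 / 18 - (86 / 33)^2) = -2497440 / 6307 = -395.98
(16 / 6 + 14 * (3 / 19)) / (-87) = -0.06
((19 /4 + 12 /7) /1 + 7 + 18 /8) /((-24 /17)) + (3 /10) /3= -4633 /420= -11.03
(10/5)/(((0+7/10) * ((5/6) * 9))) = 8/21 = 0.38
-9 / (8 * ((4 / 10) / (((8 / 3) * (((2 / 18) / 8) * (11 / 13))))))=-55 / 624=-0.09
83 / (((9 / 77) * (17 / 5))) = 31955 / 153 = 208.86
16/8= 2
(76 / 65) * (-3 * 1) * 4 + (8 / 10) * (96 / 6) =-16 / 13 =-1.23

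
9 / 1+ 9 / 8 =81 / 8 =10.12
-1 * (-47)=47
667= 667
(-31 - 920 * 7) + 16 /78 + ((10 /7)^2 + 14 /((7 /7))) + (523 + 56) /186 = -764403347 /118482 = -6451.64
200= 200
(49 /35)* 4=28 /5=5.60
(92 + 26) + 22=140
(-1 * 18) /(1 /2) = -36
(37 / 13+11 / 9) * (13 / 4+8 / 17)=1771 / 117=15.14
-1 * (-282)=282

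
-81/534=-27/178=-0.15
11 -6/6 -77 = -67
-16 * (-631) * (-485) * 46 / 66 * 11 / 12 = -28155220 / 9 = -3128357.78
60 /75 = 4 /5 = 0.80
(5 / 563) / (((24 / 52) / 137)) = 8905 / 3378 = 2.64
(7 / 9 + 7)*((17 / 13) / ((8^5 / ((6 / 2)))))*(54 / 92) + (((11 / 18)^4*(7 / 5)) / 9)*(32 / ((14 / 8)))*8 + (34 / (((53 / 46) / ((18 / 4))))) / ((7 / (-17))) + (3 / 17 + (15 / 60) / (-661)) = -3848724532987377432719 / 12059462886437191680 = -319.15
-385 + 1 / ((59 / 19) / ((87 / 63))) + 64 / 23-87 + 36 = -432.77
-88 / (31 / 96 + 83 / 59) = -498432 / 9797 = -50.88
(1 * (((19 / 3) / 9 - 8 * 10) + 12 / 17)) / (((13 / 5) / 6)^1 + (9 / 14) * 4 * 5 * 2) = -2525110 / 840123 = -3.01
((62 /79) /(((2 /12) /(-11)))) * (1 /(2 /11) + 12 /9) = -27962 /79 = -353.95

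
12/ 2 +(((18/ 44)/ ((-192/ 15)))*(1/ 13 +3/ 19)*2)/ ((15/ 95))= 27021/ 4576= 5.90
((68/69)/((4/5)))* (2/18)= 85/621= 0.14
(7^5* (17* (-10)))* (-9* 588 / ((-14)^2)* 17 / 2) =655725105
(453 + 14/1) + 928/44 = 5369/11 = 488.09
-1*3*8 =-24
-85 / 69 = -1.23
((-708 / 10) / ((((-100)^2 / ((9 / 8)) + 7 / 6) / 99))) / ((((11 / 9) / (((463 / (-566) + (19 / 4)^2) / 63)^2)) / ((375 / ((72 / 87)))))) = -11196044693453925 / 321525847849472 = -34.82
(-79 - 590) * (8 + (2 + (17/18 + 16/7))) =-371741/42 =-8850.98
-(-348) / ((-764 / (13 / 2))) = -1131 / 382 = -2.96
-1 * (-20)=20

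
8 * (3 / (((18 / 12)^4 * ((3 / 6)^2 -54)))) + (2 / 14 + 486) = 19750831 / 40635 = 486.05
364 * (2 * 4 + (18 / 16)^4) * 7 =25052573 / 1024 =24465.40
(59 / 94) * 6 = 177 / 47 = 3.77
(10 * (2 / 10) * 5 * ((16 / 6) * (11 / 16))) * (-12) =-220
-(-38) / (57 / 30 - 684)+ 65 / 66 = 22015 / 23694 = 0.93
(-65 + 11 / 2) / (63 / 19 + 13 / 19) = -119 / 8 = -14.88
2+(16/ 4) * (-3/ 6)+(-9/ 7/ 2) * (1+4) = -45/ 14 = -3.21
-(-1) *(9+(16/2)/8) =10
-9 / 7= -1.29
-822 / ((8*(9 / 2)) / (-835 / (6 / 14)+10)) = 796655 / 18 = 44258.61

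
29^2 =841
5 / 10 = 0.50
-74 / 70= -37 / 35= -1.06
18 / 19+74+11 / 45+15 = 77114 / 855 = 90.19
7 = 7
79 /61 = 1.30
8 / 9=0.89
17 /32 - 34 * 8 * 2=-17391 /32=-543.47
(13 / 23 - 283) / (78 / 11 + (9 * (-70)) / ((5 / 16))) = 1232 / 8763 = 0.14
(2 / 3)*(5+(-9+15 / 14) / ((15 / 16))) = -242 / 105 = -2.30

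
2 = 2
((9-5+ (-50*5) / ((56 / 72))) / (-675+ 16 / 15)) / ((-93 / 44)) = -44440 / 199423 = -0.22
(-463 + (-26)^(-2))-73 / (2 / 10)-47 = -875.00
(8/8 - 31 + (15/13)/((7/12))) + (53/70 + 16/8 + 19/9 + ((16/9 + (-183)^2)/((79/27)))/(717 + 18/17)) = -1460780213/202514130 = -7.21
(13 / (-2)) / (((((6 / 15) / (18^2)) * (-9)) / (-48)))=-28080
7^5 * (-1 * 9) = -151263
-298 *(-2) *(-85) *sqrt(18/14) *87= -13222260 *sqrt(7)/7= -4997544.53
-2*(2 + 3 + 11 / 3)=-52 / 3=-17.33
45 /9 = 5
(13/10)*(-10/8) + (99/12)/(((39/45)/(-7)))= -7099/104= -68.26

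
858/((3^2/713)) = 203918/3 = 67972.67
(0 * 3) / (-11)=0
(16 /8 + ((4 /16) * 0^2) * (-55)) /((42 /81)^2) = 729 /98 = 7.44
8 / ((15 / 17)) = 136 / 15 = 9.07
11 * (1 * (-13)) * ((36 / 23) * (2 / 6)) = -1716 / 23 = -74.61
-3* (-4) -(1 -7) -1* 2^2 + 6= 20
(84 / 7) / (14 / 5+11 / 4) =80 / 37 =2.16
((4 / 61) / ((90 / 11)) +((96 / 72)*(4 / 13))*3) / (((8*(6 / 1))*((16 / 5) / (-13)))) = -22103 / 210816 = -0.10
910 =910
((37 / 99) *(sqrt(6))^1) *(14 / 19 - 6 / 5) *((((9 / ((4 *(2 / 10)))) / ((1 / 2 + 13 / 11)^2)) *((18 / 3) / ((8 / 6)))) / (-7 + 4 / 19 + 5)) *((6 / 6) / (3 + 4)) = 1089 *sqrt(6) / 4403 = 0.61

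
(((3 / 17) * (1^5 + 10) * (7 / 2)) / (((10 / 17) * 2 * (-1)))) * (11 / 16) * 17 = -43197 / 640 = -67.50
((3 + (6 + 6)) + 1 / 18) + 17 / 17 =16.06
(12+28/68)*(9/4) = 1899/68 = 27.93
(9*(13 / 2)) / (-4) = -117 / 8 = -14.62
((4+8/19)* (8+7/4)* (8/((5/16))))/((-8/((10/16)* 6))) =-517.26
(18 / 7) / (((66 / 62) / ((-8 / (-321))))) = 496 / 8239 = 0.06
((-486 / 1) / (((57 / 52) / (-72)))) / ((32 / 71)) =70828.11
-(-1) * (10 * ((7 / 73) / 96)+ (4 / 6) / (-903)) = 29269 / 3164112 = 0.01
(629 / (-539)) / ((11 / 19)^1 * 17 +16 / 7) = -11951 / 124201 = -0.10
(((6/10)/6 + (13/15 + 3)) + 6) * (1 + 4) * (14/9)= 2093/27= 77.52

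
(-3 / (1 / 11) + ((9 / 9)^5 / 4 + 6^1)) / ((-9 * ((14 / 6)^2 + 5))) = 107 / 376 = 0.28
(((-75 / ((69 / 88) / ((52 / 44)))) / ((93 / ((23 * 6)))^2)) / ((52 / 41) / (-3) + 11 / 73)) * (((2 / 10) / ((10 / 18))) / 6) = 128866608 / 2347723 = 54.89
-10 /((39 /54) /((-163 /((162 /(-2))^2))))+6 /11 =92722 /104247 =0.89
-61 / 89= -0.69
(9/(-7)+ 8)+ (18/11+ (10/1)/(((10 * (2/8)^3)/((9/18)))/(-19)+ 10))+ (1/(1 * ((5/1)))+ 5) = 3400799/233695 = 14.55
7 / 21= 0.33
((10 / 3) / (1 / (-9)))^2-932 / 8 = 1567 / 2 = 783.50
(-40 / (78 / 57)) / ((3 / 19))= -7220 / 39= -185.13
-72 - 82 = -154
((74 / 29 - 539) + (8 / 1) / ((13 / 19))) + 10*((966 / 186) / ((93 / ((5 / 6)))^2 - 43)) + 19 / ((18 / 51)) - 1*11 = -1497946104433 / 3108297894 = -481.92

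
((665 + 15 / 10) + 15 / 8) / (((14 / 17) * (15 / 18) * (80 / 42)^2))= 17179911 / 64000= 268.44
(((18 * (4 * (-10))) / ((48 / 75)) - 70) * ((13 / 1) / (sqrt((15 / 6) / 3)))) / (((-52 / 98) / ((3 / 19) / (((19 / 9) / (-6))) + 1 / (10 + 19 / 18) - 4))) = -1833333628 * sqrt(30) / 71839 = -139778.98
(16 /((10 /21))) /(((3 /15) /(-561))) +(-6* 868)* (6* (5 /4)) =-133308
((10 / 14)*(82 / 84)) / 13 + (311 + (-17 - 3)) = 1112407 / 3822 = 291.05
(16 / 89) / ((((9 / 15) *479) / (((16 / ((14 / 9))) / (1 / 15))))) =28800 / 298417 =0.10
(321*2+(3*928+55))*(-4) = -13924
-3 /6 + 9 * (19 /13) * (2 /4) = 79 /13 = 6.08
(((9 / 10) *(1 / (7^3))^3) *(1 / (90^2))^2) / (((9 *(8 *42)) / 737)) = 0.00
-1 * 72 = -72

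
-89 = -89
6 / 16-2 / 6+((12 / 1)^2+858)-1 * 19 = 23593 / 24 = 983.04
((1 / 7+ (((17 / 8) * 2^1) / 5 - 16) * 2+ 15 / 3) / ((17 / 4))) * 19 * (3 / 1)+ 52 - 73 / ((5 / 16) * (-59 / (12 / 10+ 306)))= 163396582 / 175525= 930.90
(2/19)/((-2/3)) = -3/19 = -0.16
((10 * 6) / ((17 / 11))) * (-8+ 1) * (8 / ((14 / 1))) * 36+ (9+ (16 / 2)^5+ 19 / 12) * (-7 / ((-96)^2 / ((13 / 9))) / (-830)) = -5590.54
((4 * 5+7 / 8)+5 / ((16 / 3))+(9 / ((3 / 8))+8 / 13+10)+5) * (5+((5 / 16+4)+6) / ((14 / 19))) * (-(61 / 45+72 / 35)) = -3896239675 / 978432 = -3982.13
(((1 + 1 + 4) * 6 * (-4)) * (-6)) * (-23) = -19872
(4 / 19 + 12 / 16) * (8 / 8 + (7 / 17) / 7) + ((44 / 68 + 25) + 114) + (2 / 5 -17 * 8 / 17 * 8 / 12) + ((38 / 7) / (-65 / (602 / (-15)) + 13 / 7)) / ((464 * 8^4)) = 653972082607709 / 4818156994560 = 135.73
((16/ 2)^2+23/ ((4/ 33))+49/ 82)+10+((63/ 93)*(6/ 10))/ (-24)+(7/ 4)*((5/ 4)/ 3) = 80853839/ 305040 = 265.06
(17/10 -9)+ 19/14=-208/35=-5.94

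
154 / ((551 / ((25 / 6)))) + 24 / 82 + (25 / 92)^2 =878271229 / 573630672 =1.53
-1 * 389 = -389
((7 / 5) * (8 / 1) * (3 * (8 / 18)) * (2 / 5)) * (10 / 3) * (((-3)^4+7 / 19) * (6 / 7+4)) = 7869.23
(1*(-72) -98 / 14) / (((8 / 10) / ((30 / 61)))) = -5925 / 122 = -48.57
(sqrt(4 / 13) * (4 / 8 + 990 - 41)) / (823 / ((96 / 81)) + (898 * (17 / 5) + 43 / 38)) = 1924320 * sqrt(13) / 49383373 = 0.14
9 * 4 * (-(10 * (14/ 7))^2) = -14400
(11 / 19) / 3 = 11 / 57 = 0.19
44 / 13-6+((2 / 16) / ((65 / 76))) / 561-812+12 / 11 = -59330321 / 72930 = -813.52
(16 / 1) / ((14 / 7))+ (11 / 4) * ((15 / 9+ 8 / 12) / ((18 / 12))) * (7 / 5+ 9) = 2362 / 45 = 52.49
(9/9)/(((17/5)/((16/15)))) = 16/51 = 0.31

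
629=629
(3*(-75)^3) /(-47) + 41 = 26969.19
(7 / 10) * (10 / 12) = 7 / 12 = 0.58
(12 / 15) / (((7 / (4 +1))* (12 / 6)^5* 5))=1 / 280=0.00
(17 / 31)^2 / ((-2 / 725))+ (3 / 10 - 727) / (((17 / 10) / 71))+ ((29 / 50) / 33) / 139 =-57064073222776 / 1873445475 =-30459.43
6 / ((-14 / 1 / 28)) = -12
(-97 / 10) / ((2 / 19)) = -1843 / 20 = -92.15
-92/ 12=-23/ 3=-7.67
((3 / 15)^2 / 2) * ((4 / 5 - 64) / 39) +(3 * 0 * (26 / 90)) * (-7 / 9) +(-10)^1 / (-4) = 24059 / 9750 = 2.47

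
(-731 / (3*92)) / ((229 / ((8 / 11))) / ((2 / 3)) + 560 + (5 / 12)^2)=-4386 / 1709797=-0.00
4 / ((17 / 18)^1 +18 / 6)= 72 / 71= 1.01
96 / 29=3.31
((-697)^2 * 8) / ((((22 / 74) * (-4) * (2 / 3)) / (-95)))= 5122855905 / 11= 465714173.18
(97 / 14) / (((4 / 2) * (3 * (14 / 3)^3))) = 873 / 76832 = 0.01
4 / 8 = 1 / 2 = 0.50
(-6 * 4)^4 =331776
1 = 1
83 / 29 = 2.86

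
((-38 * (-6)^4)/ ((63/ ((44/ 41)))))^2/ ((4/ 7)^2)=3623076864/ 1681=2155310.45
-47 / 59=-0.80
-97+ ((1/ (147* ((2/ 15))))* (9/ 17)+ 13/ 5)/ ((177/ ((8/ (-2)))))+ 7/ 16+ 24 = -856595261/ 11795280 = -72.62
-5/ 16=-0.31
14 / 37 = 0.38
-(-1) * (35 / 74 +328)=328.47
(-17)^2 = 289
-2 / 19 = -0.11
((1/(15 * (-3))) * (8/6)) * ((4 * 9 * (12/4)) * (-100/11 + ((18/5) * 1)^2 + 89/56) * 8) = -1344944/9625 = -139.73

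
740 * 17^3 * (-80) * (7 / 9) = -226216355.56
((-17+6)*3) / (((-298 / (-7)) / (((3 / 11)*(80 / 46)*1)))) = -1260 / 3427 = -0.37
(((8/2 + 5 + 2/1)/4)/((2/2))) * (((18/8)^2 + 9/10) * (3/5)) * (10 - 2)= 15741/200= 78.70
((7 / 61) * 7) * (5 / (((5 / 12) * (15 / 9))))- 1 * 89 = -25381 / 305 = -83.22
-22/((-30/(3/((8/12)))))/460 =33/4600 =0.01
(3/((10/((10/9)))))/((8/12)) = 1/2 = 0.50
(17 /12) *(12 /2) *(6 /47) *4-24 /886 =89808 /20821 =4.31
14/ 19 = 0.74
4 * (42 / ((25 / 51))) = 8568 / 25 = 342.72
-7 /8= -0.88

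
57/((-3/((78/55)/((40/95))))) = -14079/220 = -64.00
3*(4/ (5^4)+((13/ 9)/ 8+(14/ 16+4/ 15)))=14947/ 3750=3.99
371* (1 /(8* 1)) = 371 /8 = 46.38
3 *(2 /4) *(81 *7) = 1701 /2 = 850.50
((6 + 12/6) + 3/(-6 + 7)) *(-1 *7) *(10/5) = -154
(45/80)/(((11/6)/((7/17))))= 189/1496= 0.13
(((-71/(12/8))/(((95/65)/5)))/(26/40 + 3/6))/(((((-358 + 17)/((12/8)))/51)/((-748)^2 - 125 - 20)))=2633070620700/149017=17669598.91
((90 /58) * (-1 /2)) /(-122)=45 /7076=0.01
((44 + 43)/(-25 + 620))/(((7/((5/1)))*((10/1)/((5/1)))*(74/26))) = 1131/61642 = 0.02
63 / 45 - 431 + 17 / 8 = -17099 / 40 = -427.48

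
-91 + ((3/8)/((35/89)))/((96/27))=-812957/8960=-90.73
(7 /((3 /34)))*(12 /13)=73.23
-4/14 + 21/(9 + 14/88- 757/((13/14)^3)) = -65077906/211194109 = -0.31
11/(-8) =-1.38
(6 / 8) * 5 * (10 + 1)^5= 2415765 / 4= 603941.25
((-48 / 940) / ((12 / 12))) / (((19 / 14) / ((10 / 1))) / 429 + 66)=-144144 / 186307013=-0.00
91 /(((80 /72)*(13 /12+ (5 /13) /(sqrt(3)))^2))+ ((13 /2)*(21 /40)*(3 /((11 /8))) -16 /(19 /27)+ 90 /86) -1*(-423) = 32831418393074871 /67278867728270 -13473480384*sqrt(3) /748624321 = 456.82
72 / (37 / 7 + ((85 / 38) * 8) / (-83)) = 794808 / 55969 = 14.20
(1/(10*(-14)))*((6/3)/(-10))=1/700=0.00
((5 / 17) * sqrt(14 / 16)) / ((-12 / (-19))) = 95 * sqrt(14) / 816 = 0.44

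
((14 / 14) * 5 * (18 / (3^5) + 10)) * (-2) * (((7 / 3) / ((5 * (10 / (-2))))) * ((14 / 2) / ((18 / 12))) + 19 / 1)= -2272288 / 1215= -1870.20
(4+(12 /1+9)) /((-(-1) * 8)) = 25 /8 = 3.12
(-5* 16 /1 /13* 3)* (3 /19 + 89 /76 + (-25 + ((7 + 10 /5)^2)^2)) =-120689.15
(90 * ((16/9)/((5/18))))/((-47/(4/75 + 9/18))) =-7968/1175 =-6.78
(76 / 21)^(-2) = 441 / 5776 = 0.08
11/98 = 0.11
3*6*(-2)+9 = -27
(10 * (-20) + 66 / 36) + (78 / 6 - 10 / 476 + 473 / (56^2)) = -29594053 / 159936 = -185.04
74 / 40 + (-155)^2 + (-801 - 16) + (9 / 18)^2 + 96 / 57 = 4410239 / 190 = 23211.78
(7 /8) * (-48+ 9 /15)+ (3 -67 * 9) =-25659 /40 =-641.48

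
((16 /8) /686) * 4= 4 /343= 0.01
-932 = -932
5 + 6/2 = 8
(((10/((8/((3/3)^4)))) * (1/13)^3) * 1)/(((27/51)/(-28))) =-595/19773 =-0.03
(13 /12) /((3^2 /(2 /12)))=13 /648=0.02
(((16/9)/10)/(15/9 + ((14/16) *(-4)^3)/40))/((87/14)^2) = 0.02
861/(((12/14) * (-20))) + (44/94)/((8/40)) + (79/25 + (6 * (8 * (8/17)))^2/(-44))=-1683008169/29882600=-56.32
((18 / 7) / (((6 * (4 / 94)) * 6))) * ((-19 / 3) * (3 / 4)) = -893 / 112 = -7.97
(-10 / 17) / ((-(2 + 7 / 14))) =4 / 17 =0.24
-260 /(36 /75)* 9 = -4875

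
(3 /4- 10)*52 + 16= -465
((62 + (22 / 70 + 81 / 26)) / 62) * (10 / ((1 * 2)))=59541 / 11284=5.28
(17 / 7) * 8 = 136 / 7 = 19.43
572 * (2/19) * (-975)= -1115400/19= -58705.26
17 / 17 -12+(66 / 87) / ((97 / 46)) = -29931 / 2813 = -10.64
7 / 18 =0.39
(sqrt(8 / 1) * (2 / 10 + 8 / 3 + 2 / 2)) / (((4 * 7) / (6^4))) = 12528 * sqrt(2) / 35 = 506.21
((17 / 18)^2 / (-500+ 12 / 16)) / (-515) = 289 / 83304855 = 0.00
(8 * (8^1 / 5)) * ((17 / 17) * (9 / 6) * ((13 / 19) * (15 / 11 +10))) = 31200 / 209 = 149.28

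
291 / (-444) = -97 / 148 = -0.66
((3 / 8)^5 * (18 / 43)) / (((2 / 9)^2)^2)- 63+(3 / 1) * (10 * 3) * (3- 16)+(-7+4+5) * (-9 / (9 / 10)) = -1251.73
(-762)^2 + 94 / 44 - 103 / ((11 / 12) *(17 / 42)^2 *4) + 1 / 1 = 3690664341 / 6358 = 580475.67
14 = 14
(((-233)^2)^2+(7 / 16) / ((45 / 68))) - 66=530513182019 / 180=2947295455.66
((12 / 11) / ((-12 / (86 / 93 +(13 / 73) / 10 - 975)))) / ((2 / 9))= 198386283 / 497860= 398.48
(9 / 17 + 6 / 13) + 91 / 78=2861 / 1326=2.16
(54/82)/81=1/123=0.01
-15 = -15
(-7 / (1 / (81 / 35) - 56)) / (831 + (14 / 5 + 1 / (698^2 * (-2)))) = 394635240 / 2612063366921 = 0.00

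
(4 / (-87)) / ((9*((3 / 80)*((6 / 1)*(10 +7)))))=-160 / 119799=-0.00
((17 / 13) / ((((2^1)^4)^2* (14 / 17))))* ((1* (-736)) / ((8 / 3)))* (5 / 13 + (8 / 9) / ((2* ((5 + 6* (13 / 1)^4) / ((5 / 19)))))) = -973934824855 / 1479131891328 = -0.66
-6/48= -0.12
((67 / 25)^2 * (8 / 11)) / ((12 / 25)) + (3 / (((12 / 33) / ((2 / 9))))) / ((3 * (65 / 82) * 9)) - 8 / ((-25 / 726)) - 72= 171.29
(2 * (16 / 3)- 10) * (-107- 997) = -736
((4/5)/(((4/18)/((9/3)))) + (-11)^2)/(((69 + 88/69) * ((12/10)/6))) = 45471/4849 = 9.38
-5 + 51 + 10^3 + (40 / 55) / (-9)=103546 / 99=1045.92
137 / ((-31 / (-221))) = 30277 / 31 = 976.68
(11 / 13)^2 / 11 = 0.07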